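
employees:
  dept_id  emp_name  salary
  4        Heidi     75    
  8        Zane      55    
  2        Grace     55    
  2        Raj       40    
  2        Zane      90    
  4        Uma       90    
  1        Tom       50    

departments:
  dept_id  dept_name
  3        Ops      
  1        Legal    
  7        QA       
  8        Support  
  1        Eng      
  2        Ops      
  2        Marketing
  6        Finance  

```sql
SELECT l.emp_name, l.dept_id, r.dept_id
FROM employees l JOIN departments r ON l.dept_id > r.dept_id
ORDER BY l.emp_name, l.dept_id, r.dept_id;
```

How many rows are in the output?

INNER JOIN keeps only pairs where the ON condition holds.
Matching on l.dept_id > r.dept_id.
- l row (dept_id=4): matches 5 r row(s) → 5 output row(s).
- l row (dept_id=8): matches 7 r row(s) → 7 output row(s).
- l row (dept_id=2): matches 2 r row(s) → 2 output row(s).
- l row (dept_id=2): matches 2 r row(s) → 2 output row(s).
- l row (dept_id=2): matches 2 r row(s) → 2 output row(s).
- l row (dept_id=4): matches 5 r row(s) → 5 output row(s).
- l row (dept_id=1): no match → dropped.
Total: 23 rows.

23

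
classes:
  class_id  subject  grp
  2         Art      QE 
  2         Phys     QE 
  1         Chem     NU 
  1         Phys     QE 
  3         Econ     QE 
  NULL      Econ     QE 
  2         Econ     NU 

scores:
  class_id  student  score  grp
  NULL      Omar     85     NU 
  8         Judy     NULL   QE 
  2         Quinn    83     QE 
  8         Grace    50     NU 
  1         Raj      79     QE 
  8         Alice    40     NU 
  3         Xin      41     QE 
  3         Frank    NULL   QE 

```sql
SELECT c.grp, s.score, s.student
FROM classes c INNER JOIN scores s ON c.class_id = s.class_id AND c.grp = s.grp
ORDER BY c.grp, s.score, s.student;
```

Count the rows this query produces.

INNER JOIN keeps only pairs where the ON condition holds.
Matching on c.class_id = s.class_id AND c.grp = s.grp. A NULL in a compared column never satisfies the condition.
- c row (class_id=2, grp=QE): matches 1 s row(s) → 1 output row(s).
- c row (class_id=2, grp=QE): matches 1 s row(s) → 1 output row(s).
- c row (class_id=1, grp=NU): no match → dropped.
- c row (class_id=1, grp=QE): matches 1 s row(s) → 1 output row(s).
- c row (class_id=3, grp=QE): matches 2 s row(s) → 2 output row(s).
- c row (class_id=NULL, grp=QE): no match → dropped.
- c row (class_id=2, grp=NU): no match → dropped.
Total: 5 rows.

5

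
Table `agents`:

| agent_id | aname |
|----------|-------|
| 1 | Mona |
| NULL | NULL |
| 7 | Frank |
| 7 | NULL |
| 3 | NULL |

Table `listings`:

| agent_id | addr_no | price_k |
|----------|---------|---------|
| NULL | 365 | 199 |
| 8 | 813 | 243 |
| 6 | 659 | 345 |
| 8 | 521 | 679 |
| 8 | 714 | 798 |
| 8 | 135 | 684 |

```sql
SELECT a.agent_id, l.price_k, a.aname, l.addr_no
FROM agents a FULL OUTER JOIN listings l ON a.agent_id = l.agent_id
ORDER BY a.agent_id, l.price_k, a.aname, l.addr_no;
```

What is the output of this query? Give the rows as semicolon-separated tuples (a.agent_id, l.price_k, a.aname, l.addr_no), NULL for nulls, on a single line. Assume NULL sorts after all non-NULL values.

FULL OUTER JOIN keeps every row from both sides; unmatched rows get NULL for the other side's columns.
Matching on a.agent_id = l.agent_id. A NULL in a compared column never satisfies the condition.
- a row (agent_id=1): no match → kept, l columns NULL.
- a row (agent_id=NULL): no match → kept, l columns NULL.
- a row (agent_id=7): no match → kept, l columns NULL.
- a row (agent_id=7): no match → kept, l columns NULL.
- a row (agent_id=3): no match → kept, l columns NULL.
- plus 6 unmatched l row(s), each kept with NULL a columns.

(1, NULL, Mona, NULL); (3, NULL, NULL, NULL); (7, NULL, Frank, NULL); (7, NULL, NULL, NULL); (NULL, 199, NULL, 365); (NULL, 243, NULL, 813); (NULL, 345, NULL, 659); (NULL, 679, NULL, 521); (NULL, 684, NULL, 135); (NULL, 798, NULL, 714); (NULL, NULL, NULL, NULL)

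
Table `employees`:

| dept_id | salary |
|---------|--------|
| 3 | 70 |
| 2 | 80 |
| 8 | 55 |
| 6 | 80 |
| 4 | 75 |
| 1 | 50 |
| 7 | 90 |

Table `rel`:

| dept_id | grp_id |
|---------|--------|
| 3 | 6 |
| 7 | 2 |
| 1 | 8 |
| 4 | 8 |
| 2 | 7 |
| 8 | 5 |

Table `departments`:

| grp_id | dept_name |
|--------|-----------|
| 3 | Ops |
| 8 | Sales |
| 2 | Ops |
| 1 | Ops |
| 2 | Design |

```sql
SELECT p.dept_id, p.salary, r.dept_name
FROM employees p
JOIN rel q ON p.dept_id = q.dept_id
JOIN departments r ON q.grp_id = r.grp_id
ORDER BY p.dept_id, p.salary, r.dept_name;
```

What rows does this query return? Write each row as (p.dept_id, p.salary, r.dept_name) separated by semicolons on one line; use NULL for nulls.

Evaluate left to right. First `employees p INNER JOIN rel q` on dept_id: 6 row(s).
Then INNER JOIN `departments r` on grp_id: keep only rows whose q.grp_id appears in r.

(1, 50, Sales); (4, 75, Sales); (7, 90, Design); (7, 90, Ops)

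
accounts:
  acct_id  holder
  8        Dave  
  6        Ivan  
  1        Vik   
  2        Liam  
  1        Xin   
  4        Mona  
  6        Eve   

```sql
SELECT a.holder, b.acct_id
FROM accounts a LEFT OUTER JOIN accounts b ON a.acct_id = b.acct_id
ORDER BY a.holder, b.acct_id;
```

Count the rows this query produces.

11

LEFT JOIN keeps every row from `accounts a`; unmatched rows get NULL for `accounts b`'s columns.
Matching on a.acct_id = b.acct_id.
- acct_id=8: 1 matching b row(s), so 1 row(s) emitted.
- acct_id=6: 2 matching b row(s), so 2 row(s) emitted.
- acct_id=1: 2 matching b row(s), so 2 row(s) emitted.
- acct_id=2: 1 matching b row(s), so 1 row(s) emitted.
- acct_id=1: 2 matching b row(s), so 2 row(s) emitted.
- acct_id=4: 1 matching b row(s), so 1 row(s) emitted.
- acct_id=6: 2 matching b row(s), so 2 row(s) emitted.
Total: 11 rows.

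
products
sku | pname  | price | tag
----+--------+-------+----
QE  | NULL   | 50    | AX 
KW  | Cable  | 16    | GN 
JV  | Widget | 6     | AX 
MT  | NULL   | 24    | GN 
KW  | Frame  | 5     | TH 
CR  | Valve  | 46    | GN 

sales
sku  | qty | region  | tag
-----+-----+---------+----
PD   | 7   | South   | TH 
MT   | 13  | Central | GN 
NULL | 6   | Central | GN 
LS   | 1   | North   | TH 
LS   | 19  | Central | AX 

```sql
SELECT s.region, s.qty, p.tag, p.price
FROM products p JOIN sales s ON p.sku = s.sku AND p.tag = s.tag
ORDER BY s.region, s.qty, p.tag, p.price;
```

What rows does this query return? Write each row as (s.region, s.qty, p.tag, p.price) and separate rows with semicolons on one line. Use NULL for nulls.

(Central, 13, GN, 24)

INNER JOIN keeps only pairs where the ON condition holds.
Matching on p.sku = s.sku AND p.tag = s.tag. A NULL in a compared column never satisfies the condition.
- p (sku=QE, tag=AX) has no partner → excluded.
- p (sku=KW, tag=GN) has no partner → excluded.
- p (sku=JV, tag=AX) has no partner → excluded.
- p (sku=MT, tag=GN) pairs with 1 row(s) of s.
- p (sku=KW, tag=TH) has no partner → excluded.
- p (sku=CR, tag=GN) has no partner → excluded.
After projecting and ordering:
s.region | s.qty | p.tag | p.price
Central | 13 | GN | 24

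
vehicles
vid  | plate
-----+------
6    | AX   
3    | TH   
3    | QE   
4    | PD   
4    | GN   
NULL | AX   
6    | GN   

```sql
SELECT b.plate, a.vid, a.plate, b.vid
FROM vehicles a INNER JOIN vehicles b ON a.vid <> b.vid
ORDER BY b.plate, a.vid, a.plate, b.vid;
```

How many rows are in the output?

24

INNER JOIN keeps only pairs where the ON condition holds.
Matching on a.vid <> b.vid. A NULL in a compared column never satisfies the condition.
- a (vid=6) pairs with 4 row(s) of b.
- a (vid=3) pairs with 4 row(s) of b.
- a (vid=3) pairs with 4 row(s) of b.
- a (vid=4) pairs with 4 row(s) of b.
- a (vid=4) pairs with 4 row(s) of b.
- a (vid=NULL) has no partner → excluded.
- a (vid=6) pairs with 4 row(s) of b.
Total: 24 rows.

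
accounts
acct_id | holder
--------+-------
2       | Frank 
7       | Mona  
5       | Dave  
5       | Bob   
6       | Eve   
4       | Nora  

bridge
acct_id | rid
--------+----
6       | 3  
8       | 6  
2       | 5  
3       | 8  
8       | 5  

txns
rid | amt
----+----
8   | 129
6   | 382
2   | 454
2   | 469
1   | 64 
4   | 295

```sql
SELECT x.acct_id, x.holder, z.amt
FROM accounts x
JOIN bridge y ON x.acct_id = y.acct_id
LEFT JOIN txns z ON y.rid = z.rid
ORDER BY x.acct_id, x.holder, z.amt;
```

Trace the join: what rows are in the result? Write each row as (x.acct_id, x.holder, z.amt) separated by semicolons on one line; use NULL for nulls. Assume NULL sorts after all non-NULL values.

(2, Frank, NULL); (6, Eve, NULL)

Step 1 — x INNER JOIN y on acct_id → 2 row(s).
Then LEFT JOIN `txns z` on rid: each of those 2 rows is kept; rows whose y.rid has no match in z get NULL for z's columns.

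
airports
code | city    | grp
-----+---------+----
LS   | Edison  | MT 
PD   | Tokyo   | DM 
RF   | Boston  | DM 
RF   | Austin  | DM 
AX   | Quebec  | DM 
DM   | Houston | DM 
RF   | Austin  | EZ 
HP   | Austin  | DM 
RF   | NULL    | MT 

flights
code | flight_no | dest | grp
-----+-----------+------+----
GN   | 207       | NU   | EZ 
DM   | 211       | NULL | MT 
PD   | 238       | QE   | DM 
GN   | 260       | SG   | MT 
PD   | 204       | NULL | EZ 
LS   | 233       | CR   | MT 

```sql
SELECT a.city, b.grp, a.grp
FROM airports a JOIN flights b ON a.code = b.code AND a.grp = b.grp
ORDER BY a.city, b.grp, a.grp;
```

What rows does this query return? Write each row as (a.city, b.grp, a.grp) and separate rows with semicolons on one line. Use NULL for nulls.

(Edison, MT, MT); (Tokyo, DM, DM)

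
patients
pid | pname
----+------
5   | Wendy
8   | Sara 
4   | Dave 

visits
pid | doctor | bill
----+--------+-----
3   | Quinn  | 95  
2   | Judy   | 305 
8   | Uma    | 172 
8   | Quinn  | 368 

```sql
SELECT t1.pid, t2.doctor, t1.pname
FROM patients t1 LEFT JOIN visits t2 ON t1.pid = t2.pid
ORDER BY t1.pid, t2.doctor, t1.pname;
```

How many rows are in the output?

LEFT JOIN keeps every row from `patients`; unmatched rows get NULL for `visits`'s columns.
Matching on t1.pid = t2.pid.
- pid=5: no t2 row matches, row kept with t2 columns NULL.
- pid=8: 2 matching t2 row(s), so 2 row(s) emitted.
- pid=4: no t2 row matches, row kept with t2 columns NULL.
Total: 2 matched + 2 padded = 4 rows.

4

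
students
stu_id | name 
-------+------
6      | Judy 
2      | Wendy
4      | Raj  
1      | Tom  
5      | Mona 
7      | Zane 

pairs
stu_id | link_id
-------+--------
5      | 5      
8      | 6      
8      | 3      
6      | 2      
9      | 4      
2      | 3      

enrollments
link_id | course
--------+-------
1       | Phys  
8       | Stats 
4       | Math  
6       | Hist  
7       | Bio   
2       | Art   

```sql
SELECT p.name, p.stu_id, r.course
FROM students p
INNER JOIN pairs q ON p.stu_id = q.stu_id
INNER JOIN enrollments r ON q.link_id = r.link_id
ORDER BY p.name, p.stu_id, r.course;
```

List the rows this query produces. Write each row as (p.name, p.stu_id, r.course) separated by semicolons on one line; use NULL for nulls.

Step 1 — p INNER JOIN q on stu_id → 3 row(s).
Then INNER JOIN `enrollments r` on link_id: keep only rows whose q.link_id appears in r.

(Judy, 6, Art)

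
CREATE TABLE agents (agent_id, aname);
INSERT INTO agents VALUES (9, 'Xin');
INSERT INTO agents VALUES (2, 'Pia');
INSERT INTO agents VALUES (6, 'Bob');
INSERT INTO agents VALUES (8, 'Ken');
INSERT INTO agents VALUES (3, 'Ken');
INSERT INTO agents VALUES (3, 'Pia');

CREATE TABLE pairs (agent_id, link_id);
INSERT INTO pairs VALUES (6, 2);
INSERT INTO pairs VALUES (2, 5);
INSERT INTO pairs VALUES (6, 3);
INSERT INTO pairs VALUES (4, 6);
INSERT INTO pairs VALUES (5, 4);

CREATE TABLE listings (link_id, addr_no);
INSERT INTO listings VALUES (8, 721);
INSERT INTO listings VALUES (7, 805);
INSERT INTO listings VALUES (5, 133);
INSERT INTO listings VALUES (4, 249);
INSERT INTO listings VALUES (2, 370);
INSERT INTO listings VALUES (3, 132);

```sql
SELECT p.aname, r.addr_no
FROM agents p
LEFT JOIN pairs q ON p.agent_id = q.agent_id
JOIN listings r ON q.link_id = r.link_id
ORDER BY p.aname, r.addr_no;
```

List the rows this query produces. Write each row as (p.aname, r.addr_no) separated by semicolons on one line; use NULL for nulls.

(Bob, 132); (Bob, 370); (Pia, 133)

Joins associate left-to-right: agents LEFT JOIN pairs on agent_id gives 7 intermediate row(s).
Then INNER JOIN `listings r` on link_id: keep only rows whose q.link_id appears in r.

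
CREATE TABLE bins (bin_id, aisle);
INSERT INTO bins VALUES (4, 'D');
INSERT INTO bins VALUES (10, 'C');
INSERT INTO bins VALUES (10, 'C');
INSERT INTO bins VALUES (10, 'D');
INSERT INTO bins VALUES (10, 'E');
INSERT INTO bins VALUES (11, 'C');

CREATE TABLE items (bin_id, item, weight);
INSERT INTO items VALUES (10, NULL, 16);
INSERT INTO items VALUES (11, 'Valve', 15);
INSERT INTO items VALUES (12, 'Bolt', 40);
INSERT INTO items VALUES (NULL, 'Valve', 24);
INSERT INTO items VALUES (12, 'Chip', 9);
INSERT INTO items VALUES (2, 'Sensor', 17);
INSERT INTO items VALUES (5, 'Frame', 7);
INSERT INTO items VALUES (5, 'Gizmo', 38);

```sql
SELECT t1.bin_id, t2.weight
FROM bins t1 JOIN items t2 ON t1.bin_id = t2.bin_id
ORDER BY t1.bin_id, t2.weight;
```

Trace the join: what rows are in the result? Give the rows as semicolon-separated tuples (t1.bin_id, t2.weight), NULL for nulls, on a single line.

INNER JOIN keeps only pairs where the ON condition holds.
Matching on t1.bin_id = t2.bin_id. A NULL in a compared column never satisfies the condition.
- t1 (bin_id=4) has no partner → excluded.
- t1 (bin_id=10) pairs with 1 row(s) of t2.
- t1 (bin_id=10) pairs with 1 row(s) of t2.
- t1 (bin_id=10) pairs with 1 row(s) of t2.
- t1 (bin_id=10) pairs with 1 row(s) of t2.
- t1 (bin_id=11) pairs with 1 row(s) of t2.
After projecting and ordering:
t1.bin_id | t2.weight
10 | 16
10 | 16
10 | 16
10 | 16
11 | 15

(10, 16); (10, 16); (10, 16); (10, 16); (11, 15)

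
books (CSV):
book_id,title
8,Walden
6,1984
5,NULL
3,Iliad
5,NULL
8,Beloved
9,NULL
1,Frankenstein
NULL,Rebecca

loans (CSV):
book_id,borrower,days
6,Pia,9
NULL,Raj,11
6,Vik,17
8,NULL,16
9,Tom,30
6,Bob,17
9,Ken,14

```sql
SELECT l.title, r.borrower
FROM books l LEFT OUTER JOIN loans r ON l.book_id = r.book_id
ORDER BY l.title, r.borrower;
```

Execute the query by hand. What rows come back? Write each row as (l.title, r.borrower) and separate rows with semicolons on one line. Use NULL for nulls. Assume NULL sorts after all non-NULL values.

(1984, Bob); (1984, Pia); (1984, Vik); (Beloved, NULL); (Frankenstein, NULL); (Iliad, NULL); (Rebecca, NULL); (Walden, NULL); (NULL, Ken); (NULL, Tom); (NULL, NULL); (NULL, NULL)

LEFT JOIN keeps every row from `books`; unmatched rows get NULL for `loans`'s columns.
Matching on l.book_id = r.book_id. A NULL in a compared column never satisfies the condition.
- l (book_id=8) pairs with 1 row(s) of r.
- l (book_id=6) pairs with 3 row(s) of r.
- l (book_id=5) has no partner → padded with NULL.
- l (book_id=3) has no partner → padded with NULL.
- l (book_id=5) has no partner → padded with NULL.
- l (book_id=8) pairs with 1 row(s) of r.
- l (book_id=9) pairs with 2 row(s) of r.
- l (book_id=1) has no partner → padded with NULL.
- l (book_id=NULL) has no partner → padded with NULL.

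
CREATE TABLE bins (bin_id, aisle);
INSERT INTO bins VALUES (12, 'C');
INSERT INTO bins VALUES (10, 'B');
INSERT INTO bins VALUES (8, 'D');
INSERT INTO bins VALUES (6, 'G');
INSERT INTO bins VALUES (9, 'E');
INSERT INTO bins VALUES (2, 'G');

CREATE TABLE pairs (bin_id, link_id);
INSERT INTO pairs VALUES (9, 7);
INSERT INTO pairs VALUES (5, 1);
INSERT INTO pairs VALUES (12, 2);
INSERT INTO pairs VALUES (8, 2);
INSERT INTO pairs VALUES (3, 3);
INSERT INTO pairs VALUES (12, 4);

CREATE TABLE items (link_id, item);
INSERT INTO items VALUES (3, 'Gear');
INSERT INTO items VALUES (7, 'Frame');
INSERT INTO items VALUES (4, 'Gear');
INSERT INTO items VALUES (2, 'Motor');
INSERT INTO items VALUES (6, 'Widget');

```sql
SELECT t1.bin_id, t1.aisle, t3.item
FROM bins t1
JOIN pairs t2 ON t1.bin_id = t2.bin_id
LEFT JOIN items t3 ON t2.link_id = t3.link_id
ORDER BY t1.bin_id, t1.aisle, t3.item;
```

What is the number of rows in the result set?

4

Joins associate left-to-right: bins INNER JOIN pairs on bin_id gives 4 intermediate row(s).
Then LEFT JOIN `items t3` on link_id: each of those 4 rows is kept; rows whose t2.link_id has no match in t3 get NULL for t3's columns.
Result: 4 row(s).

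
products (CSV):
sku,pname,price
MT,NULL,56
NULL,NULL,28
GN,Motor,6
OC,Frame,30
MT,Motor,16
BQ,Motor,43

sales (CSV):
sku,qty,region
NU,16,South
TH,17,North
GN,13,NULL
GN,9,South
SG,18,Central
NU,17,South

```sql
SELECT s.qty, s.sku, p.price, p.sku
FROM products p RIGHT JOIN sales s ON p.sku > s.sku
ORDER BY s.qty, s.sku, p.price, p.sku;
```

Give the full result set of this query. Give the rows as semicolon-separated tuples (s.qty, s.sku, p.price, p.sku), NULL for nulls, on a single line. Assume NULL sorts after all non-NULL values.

(9, GN, 16, MT); (9, GN, 30, OC); (9, GN, 56, MT); (13, GN, 16, MT); (13, GN, 30, OC); (13, GN, 56, MT); (16, NU, 30, OC); (17, NU, 30, OC); (17, TH, NULL, NULL); (18, SG, NULL, NULL)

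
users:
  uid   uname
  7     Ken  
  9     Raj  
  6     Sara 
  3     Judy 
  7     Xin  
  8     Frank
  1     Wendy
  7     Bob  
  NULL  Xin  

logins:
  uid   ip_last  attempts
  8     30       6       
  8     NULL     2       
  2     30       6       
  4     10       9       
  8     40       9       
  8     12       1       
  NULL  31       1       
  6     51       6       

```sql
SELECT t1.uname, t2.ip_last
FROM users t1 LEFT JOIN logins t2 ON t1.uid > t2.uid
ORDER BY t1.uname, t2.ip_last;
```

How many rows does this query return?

24

LEFT JOIN keeps every row from `users`; unmatched rows get NULL for `logins`'s columns.
Matching on t1.uid > t2.uid. A NULL in a compared column never satisfies the condition.
Matched pairs: 22; unmatched t1 rows kept: 2.
Total: 22 matched + 2 padded = 24 rows.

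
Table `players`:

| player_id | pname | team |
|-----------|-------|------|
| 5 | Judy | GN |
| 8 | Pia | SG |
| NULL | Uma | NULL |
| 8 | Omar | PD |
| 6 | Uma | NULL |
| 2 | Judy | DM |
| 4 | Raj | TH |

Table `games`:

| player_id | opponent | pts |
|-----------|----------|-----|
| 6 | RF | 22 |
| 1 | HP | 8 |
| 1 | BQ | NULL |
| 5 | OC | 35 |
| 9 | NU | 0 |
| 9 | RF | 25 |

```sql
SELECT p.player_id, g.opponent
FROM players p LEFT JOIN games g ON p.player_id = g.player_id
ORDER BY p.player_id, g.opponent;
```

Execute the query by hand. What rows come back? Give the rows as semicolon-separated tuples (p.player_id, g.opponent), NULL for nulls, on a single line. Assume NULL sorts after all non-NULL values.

(2, NULL); (4, NULL); (5, OC); (6, RF); (8, NULL); (8, NULL); (NULL, NULL)

LEFT JOIN keeps every row from `players`; unmatched rows get NULL for `games`'s columns.
Matching on p.player_id = g.player_id. A NULL in a compared column never satisfies the condition.
Matched pairs: 2; unmatched p rows kept: 5.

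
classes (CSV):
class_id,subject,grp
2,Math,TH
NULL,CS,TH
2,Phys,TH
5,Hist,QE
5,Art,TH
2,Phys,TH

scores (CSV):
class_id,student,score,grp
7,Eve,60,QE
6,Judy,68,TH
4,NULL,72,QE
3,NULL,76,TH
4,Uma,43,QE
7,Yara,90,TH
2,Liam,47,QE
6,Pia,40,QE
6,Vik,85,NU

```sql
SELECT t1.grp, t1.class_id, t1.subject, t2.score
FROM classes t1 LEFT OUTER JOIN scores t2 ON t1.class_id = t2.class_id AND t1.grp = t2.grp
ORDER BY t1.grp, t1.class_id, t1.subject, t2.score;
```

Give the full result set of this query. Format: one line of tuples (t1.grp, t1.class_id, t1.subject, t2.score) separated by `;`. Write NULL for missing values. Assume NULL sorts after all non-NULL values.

(QE, 5, Hist, NULL); (TH, 2, Math, NULL); (TH, 2, Phys, NULL); (TH, 2, Phys, NULL); (TH, 5, Art, NULL); (TH, NULL, CS, NULL)

LEFT JOIN keeps every row from `classes`; unmatched rows get NULL for `scores`'s columns.
Matching on t1.class_id = t2.class_id AND t1.grp = t2.grp. A NULL in a compared column never satisfies the condition.
- t1 (class_id=2, grp=TH) has no partner → padded with NULL.
- t1 (class_id=NULL, grp=TH) has no partner → padded with NULL.
- t1 (class_id=2, grp=TH) has no partner → padded with NULL.
- t1 (class_id=5, grp=QE) has no partner → padded with NULL.
- t1 (class_id=5, grp=TH) has no partner → padded with NULL.
- t1 (class_id=2, grp=TH) has no partner → padded with NULL.
After projecting and ordering:
t1.grp | t1.class_id | t1.subject | t2.score
QE | 5 | Hist | NULL
TH | 2 | Math | NULL
TH | 2 | Phys | NULL
TH | 2 | Phys | NULL
TH | 5 | Art | NULL
TH | NULL | CS | NULL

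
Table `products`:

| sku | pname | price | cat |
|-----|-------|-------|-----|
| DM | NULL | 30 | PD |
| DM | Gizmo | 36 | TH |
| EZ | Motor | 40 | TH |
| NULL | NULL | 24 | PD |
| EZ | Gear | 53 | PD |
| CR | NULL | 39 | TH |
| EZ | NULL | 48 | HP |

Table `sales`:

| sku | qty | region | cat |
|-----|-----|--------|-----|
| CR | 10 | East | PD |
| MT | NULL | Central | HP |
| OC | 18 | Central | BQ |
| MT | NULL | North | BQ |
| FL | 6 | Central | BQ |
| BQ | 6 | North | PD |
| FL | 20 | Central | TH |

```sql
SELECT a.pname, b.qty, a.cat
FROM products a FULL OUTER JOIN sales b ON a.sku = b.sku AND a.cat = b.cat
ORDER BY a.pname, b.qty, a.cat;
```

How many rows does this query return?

FULL OUTER JOIN keeps every row from both sides; unmatched rows get NULL for the other side's columns.
Matching on a.sku = b.sku AND a.cat = b.cat. A NULL in a compared column never satisfies the condition.
- a[0] sku=DM, cat=PD → no match; kept with NULLs on the b side.
- a[1] sku=DM, cat=TH → no match; kept with NULLs on the b side.
- a[2] sku=EZ, cat=TH → no match; kept with NULLs on the b side.
- a[3] sku=NULL, cat=PD → no match; kept with NULLs on the b side.
- a[4] sku=EZ, cat=PD → no match; kept with NULLs on the b side.
- a[5] sku=CR, cat=TH → no match; kept with NULLs on the b side.
- a[6] sku=EZ, cat=HP → no match; kept with NULLs on the b side.
- 7 b row(s) had no a match → kept, a columns NULL.
Total: 0 matched + 14 padded = 14 rows.

14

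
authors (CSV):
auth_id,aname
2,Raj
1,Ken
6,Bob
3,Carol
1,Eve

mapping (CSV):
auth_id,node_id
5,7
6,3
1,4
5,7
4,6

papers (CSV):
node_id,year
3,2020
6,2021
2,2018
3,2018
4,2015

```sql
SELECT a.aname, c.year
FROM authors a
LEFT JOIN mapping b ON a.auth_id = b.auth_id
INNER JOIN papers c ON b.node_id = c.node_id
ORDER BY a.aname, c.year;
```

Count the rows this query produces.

Joins associate left-to-right: authors LEFT JOIN mapping on auth_id gives 5 intermediate row(s).
Then INNER JOIN `papers c` on node_id: keep only rows whose b.node_id appears in c.
Result: 4 row(s).

4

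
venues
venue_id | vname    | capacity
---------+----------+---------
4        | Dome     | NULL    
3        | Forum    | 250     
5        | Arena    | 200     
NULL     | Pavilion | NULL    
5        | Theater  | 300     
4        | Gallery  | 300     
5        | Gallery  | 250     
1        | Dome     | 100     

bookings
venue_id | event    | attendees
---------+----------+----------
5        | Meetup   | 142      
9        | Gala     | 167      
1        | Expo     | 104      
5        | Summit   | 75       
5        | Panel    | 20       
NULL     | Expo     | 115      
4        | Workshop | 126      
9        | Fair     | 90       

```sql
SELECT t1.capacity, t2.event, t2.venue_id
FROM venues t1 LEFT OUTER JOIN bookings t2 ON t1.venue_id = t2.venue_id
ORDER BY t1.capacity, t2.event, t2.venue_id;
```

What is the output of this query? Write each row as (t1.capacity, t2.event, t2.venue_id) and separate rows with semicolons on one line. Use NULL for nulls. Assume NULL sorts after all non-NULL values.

(100, Expo, 1); (200, Meetup, 5); (200, Panel, 5); (200, Summit, 5); (250, Meetup, 5); (250, Panel, 5); (250, Summit, 5); (250, NULL, NULL); (300, Meetup, 5); (300, Panel, 5); (300, Summit, 5); (300, Workshop, 4); (NULL, Workshop, 4); (NULL, NULL, NULL)

LEFT JOIN keeps every row from `venues`; unmatched rows get NULL for `bookings`'s columns.
Matching on t1.venue_id = t2.venue_id. A NULL in a compared column never satisfies the condition.
Matched pairs: 12; unmatched t1 rows kept: 2.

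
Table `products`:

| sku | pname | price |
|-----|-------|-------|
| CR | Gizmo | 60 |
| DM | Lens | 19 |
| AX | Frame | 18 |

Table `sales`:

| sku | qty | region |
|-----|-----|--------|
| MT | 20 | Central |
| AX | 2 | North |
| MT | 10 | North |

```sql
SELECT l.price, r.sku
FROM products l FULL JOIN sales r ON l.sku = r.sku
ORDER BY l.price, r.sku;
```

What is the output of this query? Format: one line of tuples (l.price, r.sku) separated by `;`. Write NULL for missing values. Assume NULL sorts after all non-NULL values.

(18, AX); (19, NULL); (60, NULL); (NULL, MT); (NULL, MT)

FULL OUTER JOIN keeps every row from both sides; unmatched rows get NULL for the other side's columns.
Matching on l.sku = r.sku.
- l[0] sku=CR → no match; kept with NULLs on the r side.
- l[1] sku=DM → no match; kept with NULLs on the r side.
- l[2] sku=AX → 1 match(es) in r → 1 row(s).
- 2 row(s) from r found no l partner → padded with NULL.
After projecting and ordering:
l.price | r.sku
18 | AX
19 | NULL
60 | NULL
NULL | MT
NULL | MT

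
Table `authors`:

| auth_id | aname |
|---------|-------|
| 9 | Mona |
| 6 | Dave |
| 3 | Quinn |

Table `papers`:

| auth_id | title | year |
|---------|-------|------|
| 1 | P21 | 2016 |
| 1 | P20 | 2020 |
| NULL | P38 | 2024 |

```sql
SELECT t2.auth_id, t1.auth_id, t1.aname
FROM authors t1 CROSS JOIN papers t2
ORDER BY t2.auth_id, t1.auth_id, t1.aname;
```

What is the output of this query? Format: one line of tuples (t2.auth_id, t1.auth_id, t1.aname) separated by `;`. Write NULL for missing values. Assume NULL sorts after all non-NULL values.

CROSS JOIN pairs every row of `authors` with every row of `papers`: 3 × 3 = 9 rows.

(1, 3, Quinn); (1, 3, Quinn); (1, 6, Dave); (1, 6, Dave); (1, 9, Mona); (1, 9, Mona); (NULL, 3, Quinn); (NULL, 6, Dave); (NULL, 9, Mona)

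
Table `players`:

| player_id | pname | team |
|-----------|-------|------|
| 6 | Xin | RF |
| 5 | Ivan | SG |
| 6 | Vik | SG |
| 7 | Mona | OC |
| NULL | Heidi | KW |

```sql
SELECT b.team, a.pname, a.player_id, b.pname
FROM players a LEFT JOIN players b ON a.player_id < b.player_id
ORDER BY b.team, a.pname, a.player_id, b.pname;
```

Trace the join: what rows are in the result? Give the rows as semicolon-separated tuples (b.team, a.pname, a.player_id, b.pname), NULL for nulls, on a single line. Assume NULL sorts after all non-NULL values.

(OC, Ivan, 5, Mona); (OC, Vik, 6, Mona); (OC, Xin, 6, Mona); (RF, Ivan, 5, Xin); (SG, Ivan, 5, Vik); (NULL, Heidi, NULL, NULL); (NULL, Mona, 7, NULL)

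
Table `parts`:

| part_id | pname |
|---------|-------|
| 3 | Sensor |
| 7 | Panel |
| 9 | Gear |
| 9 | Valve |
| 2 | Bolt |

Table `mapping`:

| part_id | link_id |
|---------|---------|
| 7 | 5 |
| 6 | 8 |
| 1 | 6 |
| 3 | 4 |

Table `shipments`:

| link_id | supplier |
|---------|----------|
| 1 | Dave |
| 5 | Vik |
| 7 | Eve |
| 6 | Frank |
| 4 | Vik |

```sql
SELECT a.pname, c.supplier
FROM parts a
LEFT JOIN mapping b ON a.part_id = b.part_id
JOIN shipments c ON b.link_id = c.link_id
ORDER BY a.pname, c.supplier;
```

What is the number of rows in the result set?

2

Joins associate left-to-right: parts LEFT JOIN mapping on part_id gives 5 intermediate row(s).
Then INNER JOIN `shipments c` on link_id: keep only rows whose b.link_id appears in c.
Result: 2 row(s).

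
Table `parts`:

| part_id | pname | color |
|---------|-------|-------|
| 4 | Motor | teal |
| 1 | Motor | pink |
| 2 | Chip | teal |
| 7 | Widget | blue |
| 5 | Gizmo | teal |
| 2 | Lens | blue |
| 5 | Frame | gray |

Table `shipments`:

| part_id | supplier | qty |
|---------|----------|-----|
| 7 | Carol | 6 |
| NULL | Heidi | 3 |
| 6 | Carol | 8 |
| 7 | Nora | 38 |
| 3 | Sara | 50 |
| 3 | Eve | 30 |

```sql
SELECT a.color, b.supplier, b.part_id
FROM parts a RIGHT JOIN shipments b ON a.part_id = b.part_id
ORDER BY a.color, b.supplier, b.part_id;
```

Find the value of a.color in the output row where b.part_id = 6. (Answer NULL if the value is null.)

NULL

RIGHT JOIN keeps every row from `shipments`; unmatched rows get NULL for `parts`'s columns.
Matching on a.part_id = b.part_id. A NULL in a compared column never satisfies the condition.
- part_id=4: no matching b row.
- part_id=1: no matching b row.
- part_id=2: no matching b row.
- part_id=7: 2 matching b row(s), so 2 row(s) emitted.
- part_id=5: no matching b row.
- part_id=2: no matching b row.
- part_id=5: no matching b row.
- plus 4 unmatched b row(s), each kept with NULL a columns.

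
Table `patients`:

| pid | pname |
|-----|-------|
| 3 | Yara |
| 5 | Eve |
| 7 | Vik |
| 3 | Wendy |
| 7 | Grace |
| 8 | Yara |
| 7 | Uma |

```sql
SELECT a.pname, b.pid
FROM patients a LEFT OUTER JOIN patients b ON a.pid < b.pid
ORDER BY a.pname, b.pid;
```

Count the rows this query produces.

18

LEFT JOIN keeps every row from `patients a`; unmatched rows get NULL for `patients b`'s columns.
Matching on a.pid < b.pid.
Matched pairs: 17; unmatched a rows kept: 1.
Total: 17 matched + 1 padded = 18 rows.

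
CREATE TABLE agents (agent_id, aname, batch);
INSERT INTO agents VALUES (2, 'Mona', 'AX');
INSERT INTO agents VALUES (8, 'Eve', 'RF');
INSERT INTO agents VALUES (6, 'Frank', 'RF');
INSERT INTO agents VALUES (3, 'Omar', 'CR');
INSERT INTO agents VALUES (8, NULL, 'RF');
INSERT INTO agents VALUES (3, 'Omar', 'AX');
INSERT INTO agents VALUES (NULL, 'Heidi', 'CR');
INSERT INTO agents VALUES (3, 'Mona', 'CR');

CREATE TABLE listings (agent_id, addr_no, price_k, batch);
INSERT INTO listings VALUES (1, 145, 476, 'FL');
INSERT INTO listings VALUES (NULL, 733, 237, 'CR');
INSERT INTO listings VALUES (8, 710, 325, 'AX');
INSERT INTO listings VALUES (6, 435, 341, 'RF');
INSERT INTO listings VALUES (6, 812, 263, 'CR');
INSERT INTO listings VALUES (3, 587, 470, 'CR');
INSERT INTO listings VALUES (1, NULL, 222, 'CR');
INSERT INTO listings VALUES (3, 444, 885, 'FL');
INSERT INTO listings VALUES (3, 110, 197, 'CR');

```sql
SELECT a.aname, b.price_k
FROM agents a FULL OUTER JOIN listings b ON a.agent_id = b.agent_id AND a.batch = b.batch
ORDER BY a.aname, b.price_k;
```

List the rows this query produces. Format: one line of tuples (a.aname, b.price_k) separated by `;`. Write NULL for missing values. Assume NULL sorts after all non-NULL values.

FULL OUTER JOIN keeps every row from both sides; unmatched rows get NULL for the other side's columns.
Matching on a.agent_id = b.agent_id AND a.batch = b.batch. A NULL in a compared column never satisfies the condition.
- a (agent_id=2, batch=AX) has no partner → padded with NULL.
- a (agent_id=8, batch=RF) has no partner → padded with NULL.
- a (agent_id=6, batch=RF) pairs with 1 row(s) of b.
- a (agent_id=3, batch=CR) pairs with 2 row(s) of b.
- a (agent_id=8, batch=RF) has no partner → padded with NULL.
- a (agent_id=3, batch=AX) has no partner → padded with NULL.
- a (agent_id=NULL, batch=CR) has no partner → padded with NULL.
- a (agent_id=3, batch=CR) pairs with 2 row(s) of b.
- 6 row(s) from b found no a partner → padded with NULL.

(Eve, NULL); (Frank, 341); (Heidi, NULL); (Mona, 197); (Mona, 470); (Mona, NULL); (Omar, 197); (Omar, 470); (Omar, NULL); (NULL, 222); (NULL, 237); (NULL, 263); (NULL, 325); (NULL, 476); (NULL, 885); (NULL, NULL)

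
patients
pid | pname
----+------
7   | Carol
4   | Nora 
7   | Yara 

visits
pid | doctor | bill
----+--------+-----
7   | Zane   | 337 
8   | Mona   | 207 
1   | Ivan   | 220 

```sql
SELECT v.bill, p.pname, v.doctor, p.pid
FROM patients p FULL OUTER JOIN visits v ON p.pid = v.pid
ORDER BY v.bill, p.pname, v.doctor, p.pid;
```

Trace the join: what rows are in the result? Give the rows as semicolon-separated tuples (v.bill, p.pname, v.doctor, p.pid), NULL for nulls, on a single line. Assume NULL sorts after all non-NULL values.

(207, NULL, Mona, NULL); (220, NULL, Ivan, NULL); (337, Carol, Zane, 7); (337, Yara, Zane, 7); (NULL, Nora, NULL, 4)

FULL OUTER JOIN keeps every row from both sides; unmatched rows get NULL for the other side's columns.
Matching on p.pid = v.pid.
Matched pairs: 2; unmatched p rows kept: 1; unmatched v rows kept: 2.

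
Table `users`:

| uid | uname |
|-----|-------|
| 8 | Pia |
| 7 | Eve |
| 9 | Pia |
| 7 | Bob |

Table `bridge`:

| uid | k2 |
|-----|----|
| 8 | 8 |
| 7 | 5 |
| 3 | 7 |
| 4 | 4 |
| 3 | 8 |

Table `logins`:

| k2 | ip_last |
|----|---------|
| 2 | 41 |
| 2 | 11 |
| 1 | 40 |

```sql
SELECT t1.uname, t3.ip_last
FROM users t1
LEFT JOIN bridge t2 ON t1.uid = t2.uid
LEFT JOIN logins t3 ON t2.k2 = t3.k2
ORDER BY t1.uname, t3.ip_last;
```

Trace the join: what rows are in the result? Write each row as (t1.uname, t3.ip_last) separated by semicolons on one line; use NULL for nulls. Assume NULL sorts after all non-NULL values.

Joins associate left-to-right: users LEFT JOIN bridge on uid gives 4 intermediate row(s).
Then LEFT JOIN `logins t3` on k2: each of those 4 rows is kept; rows whose t2.k2 has no match in t3 get NULL for t3's columns.

(Bob, NULL); (Eve, NULL); (Pia, NULL); (Pia, NULL)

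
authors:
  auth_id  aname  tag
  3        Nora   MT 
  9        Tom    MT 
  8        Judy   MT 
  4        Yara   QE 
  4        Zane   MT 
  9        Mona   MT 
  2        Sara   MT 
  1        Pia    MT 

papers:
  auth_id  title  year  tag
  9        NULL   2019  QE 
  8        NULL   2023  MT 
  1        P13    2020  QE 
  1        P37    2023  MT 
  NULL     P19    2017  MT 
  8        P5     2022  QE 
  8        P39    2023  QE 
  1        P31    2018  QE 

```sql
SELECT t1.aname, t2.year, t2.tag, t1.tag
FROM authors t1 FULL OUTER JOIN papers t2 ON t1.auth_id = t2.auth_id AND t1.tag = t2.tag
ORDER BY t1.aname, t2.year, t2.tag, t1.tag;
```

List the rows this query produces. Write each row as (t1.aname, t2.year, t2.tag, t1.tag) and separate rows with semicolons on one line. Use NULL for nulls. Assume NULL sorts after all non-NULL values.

FULL OUTER JOIN keeps every row from both sides; unmatched rows get NULL for the other side's columns.
Matching on t1.auth_id = t2.auth_id AND t1.tag = t2.tag. A NULL in a compared column never satisfies the condition.
- auth_id=3, tag=MT: no t2 row matches, row kept with t2 columns NULL.
- auth_id=9, tag=MT: no t2 row matches, row kept with t2 columns NULL.
- auth_id=8, tag=MT: 1 matching t2 row(s), so 1 row(s) emitted.
- auth_id=4, tag=QE: no t2 row matches, row kept with t2 columns NULL.
- auth_id=4, tag=MT: no t2 row matches, row kept with t2 columns NULL.
- auth_id=9, tag=MT: no t2 row matches, row kept with t2 columns NULL.
- auth_id=2, tag=MT: no t2 row matches, row kept with t2 columns NULL.
- auth_id=1, tag=MT: 1 matching t2 row(s), so 1 row(s) emitted.
- 6 t2 row(s) had no t1 match → kept, t1 columns NULL.

(Judy, 2023, MT, MT); (Mona, NULL, NULL, MT); (Nora, NULL, NULL, MT); (Pia, 2023, MT, MT); (Sara, NULL, NULL, MT); (Tom, NULL, NULL, MT); (Yara, NULL, NULL, QE); (Zane, NULL, NULL, MT); (NULL, 2017, MT, NULL); (NULL, 2018, QE, NULL); (NULL, 2019, QE, NULL); (NULL, 2020, QE, NULL); (NULL, 2022, QE, NULL); (NULL, 2023, QE, NULL)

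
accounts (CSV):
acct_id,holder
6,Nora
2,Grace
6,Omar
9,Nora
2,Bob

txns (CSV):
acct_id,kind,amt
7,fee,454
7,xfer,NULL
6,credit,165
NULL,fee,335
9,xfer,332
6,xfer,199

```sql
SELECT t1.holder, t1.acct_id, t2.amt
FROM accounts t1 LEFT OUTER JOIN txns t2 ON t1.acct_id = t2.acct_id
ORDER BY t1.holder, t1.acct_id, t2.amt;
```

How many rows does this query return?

7

LEFT JOIN keeps every row from `accounts`; unmatched rows get NULL for `txns`'s columns.
Matching on t1.acct_id = t2.acct_id. A NULL in a compared column never satisfies the condition.
- t1[0] acct_id=6 → 2 match(es) in t2 → 2 row(s).
- t1[1] acct_id=2 → no match; kept with NULLs on the t2 side.
- t1[2] acct_id=6 → 2 match(es) in t2 → 2 row(s).
- t1[3] acct_id=9 → 1 match(es) in t2 → 1 row(s).
- t1[4] acct_id=2 → no match; kept with NULLs on the t2 side.
Total: 5 matched + 2 padded = 7 rows.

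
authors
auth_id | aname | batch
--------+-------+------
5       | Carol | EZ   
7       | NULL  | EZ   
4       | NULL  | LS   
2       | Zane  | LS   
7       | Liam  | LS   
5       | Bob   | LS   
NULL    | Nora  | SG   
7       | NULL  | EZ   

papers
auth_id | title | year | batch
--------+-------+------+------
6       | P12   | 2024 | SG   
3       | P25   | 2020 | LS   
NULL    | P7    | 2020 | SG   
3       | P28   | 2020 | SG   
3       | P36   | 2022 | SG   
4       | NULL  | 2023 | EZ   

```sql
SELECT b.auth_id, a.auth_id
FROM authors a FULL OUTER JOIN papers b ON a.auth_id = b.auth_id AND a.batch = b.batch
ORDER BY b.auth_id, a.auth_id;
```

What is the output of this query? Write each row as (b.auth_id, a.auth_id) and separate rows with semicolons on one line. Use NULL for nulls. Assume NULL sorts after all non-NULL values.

(3, NULL); (3, NULL); (3, NULL); (4, NULL); (6, NULL); (NULL, 2); (NULL, 4); (NULL, 5); (NULL, 5); (NULL, 7); (NULL, 7); (NULL, 7); (NULL, NULL); (NULL, NULL)

FULL OUTER JOIN keeps every row from both sides; unmatched rows get NULL for the other side's columns.
Matching on a.auth_id = b.auth_id AND a.batch = b.batch. A NULL in a compared column never satisfies the condition.
Matched pairs: 0; unmatched a rows kept: 8; unmatched b rows kept: 6.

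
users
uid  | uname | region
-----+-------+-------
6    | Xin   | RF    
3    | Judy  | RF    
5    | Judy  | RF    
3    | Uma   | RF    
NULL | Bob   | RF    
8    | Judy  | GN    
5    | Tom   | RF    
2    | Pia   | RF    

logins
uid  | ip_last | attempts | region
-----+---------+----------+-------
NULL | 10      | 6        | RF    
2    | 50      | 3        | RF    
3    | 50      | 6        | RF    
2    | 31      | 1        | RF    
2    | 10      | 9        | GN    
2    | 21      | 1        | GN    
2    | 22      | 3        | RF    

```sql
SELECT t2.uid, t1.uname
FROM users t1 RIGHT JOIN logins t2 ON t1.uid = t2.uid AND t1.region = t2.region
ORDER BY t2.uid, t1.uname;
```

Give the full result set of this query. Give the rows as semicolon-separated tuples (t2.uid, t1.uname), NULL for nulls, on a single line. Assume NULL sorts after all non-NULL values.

(2, Pia); (2, Pia); (2, Pia); (2, NULL); (2, NULL); (3, Judy); (3, Uma); (NULL, NULL)

RIGHT JOIN keeps every row from `logins`; unmatched rows get NULL for `users`'s columns.
Matching on t1.uid = t2.uid AND t1.region = t2.region. A NULL in a compared column never satisfies the condition.
- t1[0] uid=6, region=RF → no match.
- t1[1] uid=3, region=RF → 1 match(es) in t2 → 1 row(s).
- t1[2] uid=5, region=RF → no match.
- t1[3] uid=3, region=RF → 1 match(es) in t2 → 1 row(s).
- t1[4] uid=NULL, region=RF → no match.
- t1[5] uid=8, region=GN → no match.
- t1[6] uid=5, region=RF → no match.
- t1[7] uid=2, region=RF → 3 match(es) in t2 → 3 row(s).
- 3 row(s) from t2 found no t1 partner → padded with NULL.
After projecting and ordering:
t2.uid | t1.uname
2 | Pia
2 | Pia
2 | Pia
2 | NULL
2 | NULL
3 | Judy
3 | Uma
NULL | NULL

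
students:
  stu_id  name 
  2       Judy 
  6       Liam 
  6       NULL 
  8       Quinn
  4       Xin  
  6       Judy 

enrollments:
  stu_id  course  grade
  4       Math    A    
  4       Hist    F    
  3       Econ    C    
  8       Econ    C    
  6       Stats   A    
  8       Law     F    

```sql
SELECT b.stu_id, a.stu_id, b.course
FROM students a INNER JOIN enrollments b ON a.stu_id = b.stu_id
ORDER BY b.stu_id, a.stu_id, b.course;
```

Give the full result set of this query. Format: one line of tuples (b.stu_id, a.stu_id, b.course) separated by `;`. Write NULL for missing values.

INNER JOIN keeps only pairs where the ON condition holds.
Matching on a.stu_id = b.stu_id.
- a row (stu_id=2): no match → dropped.
- a row (stu_id=6): matches 1 b row(s) → 1 output row(s).
- a row (stu_id=6): matches 1 b row(s) → 1 output row(s).
- a row (stu_id=8): matches 2 b row(s) → 2 output row(s).
- a row (stu_id=4): matches 2 b row(s) → 2 output row(s).
- a row (stu_id=6): matches 1 b row(s) → 1 output row(s).
After projecting and ordering:
b.stu_id | a.stu_id | b.course
4 | 4 | Hist
4 | 4 | Math
6 | 6 | Stats
6 | 6 | Stats
6 | 6 | Stats
8 | 8 | Econ
8 | 8 | Law

(4, 4, Hist); (4, 4, Math); (6, 6, Stats); (6, 6, Stats); (6, 6, Stats); (8, 8, Econ); (8, 8, Law)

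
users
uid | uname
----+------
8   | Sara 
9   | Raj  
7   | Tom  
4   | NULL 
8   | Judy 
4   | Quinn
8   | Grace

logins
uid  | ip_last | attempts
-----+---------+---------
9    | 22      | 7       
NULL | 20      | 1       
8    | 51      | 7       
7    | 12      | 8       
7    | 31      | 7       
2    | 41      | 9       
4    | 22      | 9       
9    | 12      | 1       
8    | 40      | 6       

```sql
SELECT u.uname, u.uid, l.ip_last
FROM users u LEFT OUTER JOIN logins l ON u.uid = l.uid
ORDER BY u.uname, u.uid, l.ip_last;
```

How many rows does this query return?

LEFT JOIN keeps every row from `users`; unmatched rows get NULL for `logins`'s columns.
Matching on u.uid = l.uid. A NULL in a compared column never satisfies the condition.
Matched pairs: 12; unmatched u rows kept: 0.
Total: 12 rows.

12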